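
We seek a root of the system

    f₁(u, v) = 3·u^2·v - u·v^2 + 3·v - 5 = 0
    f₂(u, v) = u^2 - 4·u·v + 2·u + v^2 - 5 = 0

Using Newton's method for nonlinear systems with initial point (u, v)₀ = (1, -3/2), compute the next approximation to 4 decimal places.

At (1, -3/2): F = (-16.2500, 6.2500).
Jacobian J = [[6·u·v - v^2, 3·u^2 - 2·u·v + 3], [2·u - 4·v + 2, -4·u + 2·v]].
At the point, J = [[-11.2500, 9.0000], [10.0000, -7.0000]] (det J = -11.2500).
Solving J·Δ = −F gives Δ = (5.1111, 8.1944).
Then the next iterate is (u, v)₁ = (6.1111, 6.6944).

(6.1111, 6.6944)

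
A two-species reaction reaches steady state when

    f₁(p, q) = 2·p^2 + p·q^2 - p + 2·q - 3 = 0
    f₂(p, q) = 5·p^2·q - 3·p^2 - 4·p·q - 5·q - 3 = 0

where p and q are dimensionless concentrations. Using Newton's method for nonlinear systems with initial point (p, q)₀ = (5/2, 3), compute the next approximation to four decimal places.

(2.7252, 0.6734)

At (5/2, 3): F = (35.5000, 27.0000).
Jacobian J = [[4·p + q^2 - 1, 2·p·q + 2], [10·p·q - 6·p - 4·q, 5·p^2 - 4·p - 5]].
At the point, J = [[18.0000, 17.0000], [48.0000, 16.2500]] (det J = -523.5000).
Solving J·Δ = −F gives Δ = (0.2252, -2.3266).
Then the next iterate is (p, q)₁ = (2.7252, 0.6734).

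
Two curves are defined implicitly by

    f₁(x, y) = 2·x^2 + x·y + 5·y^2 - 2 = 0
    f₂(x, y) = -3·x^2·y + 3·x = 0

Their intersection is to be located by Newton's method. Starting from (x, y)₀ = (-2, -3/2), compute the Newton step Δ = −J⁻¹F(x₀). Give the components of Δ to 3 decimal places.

(-0.277, 1.346)

At (-2, -3/2): F = (20.250, 12.000).
Jacobian J = [[4·x + y, x + 10·y], [-6·x·y + 3, -3·x^2]].
At the point, J = [[-9.500, -17.000], [-15.000, -12.000]] (det J = -141.000).
Solving J·Δ = −F gives Δ = (-0.277, 1.346).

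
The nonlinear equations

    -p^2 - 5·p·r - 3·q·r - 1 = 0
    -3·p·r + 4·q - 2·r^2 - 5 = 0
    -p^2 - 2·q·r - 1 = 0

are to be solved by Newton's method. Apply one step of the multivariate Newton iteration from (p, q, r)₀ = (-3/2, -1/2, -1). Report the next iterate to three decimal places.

At (-3/2, -1/2, -1): F = (-12.250, -13.500, -4.250).
Jacobian J = [[-2·p - 5·r, -3·r, -5·p - 3·q], [-3·r, 4, -3·p - 4·r], [-2·p, -2·r, -2·q]].
At the point, J = [[8.000, 3.000, 9.000], [3.000, 4.000, 8.500], [3.000, 2.000, 1.000]] (det J = -90.500).
Solving J·Δ = −F gives Δ = (0.015, 1.714, 0.776).
Then the next iterate is (p, q, r)₁ = (-1.485, 1.214, -0.224).

(-1.485, 1.214, -0.224)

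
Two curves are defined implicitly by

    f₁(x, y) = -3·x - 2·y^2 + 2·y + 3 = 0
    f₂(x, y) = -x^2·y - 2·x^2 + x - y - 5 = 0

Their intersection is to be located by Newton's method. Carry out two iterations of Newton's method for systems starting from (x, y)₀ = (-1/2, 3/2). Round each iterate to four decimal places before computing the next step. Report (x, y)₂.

At (-1/2, 3/2): F = (3.0000, -7.8750).
Jacobian J = [[-3, -4·y + 2], [-2·x·y - 4·x + 1, -x^2 - 1]].
At the point, J = [[-3.0000, -4.0000], [4.5000, -1.2500]] (det J = 21.7500).
Solving J·Δ = −F gives Δ = (1.6207, -0.4655).
Then the next iterate is (x, y)₁ = (1.1207, 1.0345).
Round to (1.1207, 1.0345) and repeat: F = (-0.433480, -8.725036), J = [[-3.0000, -2.1380], [-5.801528, -2.255968]].
Δ = (-3.1364, 4.1982), so (x, y)₂ = (-2.0157, 5.2327).

(-2.0157, 5.2327)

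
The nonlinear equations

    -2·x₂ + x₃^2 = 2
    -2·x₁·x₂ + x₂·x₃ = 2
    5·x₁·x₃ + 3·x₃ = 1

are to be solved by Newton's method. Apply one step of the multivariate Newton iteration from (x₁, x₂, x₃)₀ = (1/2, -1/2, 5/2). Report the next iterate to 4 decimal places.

(-0.4938, 1.9760, 2.4404)

At (1/2, -1/2, 5/2): F = (5.2500, -2.7500, 12.7500).
Jacobian J = [[0, -2, 2·x₃], [-2·x₂, -2·x₁ + x₃, x₂], [5·x₃, 0, 5·x₁ + 3]].
At the point, J = [[0.0000, -2.0000, 5.0000], [1.0000, 1.5000, -0.5000], [12.5000, 0.0000, 5.5000]] (det J = -70.2500).
Solving J·Δ = −F gives Δ = (-0.9938, 2.4760, -0.0596).
Then the next iterate is (x₁, x₂, x₃)₁ = (-0.4938, 1.9760, 2.4404).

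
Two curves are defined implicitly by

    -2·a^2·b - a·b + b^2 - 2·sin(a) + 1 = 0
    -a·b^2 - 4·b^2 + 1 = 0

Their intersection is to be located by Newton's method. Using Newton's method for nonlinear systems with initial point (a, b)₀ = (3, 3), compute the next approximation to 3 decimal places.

At (3, 3): F = (-53.28224, -62.000).
Jacobian J = [[-4·a·b - b - 2·cos(a), -2·a^2 - a + 2·b], [-b^2, -2·a·b - 8·b]].
At the point, J = [[-37.02002, -15.000], [-9.000, -42.000]] (det J = 1419.84063).
Solving J·Δ = −F gives Δ = (-0.921, -1.279).
Then the next iterate is (a, b)₁ = (2.079, 1.721).

(2.079, 1.721)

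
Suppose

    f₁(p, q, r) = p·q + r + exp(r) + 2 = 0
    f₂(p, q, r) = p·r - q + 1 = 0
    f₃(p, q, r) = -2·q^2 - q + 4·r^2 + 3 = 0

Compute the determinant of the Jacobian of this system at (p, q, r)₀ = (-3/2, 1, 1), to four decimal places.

-22.0914

J = [[q, p, exp(r) + 1], [r, -1, p], [0, -4·q - 1, 8·r]].
At the point, J = [[1.0000, -1.5000, 3.718282], [1.0000, -1.0000, -1.5000], [0.0000, -5.0000, 8.0000]].
det J = -22.0914.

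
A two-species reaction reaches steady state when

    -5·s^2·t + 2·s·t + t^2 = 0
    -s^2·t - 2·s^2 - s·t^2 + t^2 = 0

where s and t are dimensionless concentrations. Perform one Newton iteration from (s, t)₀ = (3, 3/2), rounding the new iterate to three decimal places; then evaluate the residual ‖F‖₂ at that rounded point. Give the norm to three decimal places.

2.698

At (3, 3/2): F = (-56.250, -36.000).
Jacobian J = [[-10·s·t + 2·t, -5·s^2 + 2·s + 2·t], [-2·s·t - 4·s - t^2, -s^2 - 2·s·t + 2·t]].
At the point, J = [[-42.000, -36.000], [-23.250, -15.000]] (det J = -207.000).
Solving J·Δ = −F gives Δ = (-2.185, 0.986).
Then the next iterate is (s, t)₁ = (0.815, 2.486).
Re-evaluating at (0.815, 2.486): F = (1.97606, -1.83638), so ‖F‖₂ = 2.698.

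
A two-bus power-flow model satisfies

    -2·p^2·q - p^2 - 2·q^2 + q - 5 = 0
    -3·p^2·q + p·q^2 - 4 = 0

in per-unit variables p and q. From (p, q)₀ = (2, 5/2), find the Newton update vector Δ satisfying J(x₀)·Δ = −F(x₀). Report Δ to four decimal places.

(-0.8082, -1.1532)

At (2, 5/2): F = (-39.0000, -21.5000).
Jacobian J = [[-4·p·q - 2·p, -2·p^2 - 4·q + 1], [-6·p·q + q^2, -3·p^2 + 2·p·q]].
At the point, J = [[-24.0000, -17.0000], [-23.7500, -2.0000]] (det J = -355.7500).
Solving J·Δ = −F gives Δ = (-0.8082, -1.1532).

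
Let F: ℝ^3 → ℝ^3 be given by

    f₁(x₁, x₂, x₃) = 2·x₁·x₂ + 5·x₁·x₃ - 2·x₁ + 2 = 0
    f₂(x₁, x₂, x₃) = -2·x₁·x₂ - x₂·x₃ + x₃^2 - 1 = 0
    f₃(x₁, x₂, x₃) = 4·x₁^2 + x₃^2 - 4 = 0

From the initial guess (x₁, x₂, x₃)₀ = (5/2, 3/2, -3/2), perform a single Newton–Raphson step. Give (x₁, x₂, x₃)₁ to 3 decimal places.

At (5/2, 3/2, -3/2): F = (-14.250, -4.000, 23.250).
Jacobian J = [[2·x₂ + 5·x₃ - 2, 2·x₁, 5·x₁], [-2·x₂, -2·x₁ - x₃, -x₂ + 2·x₃], [8·x₁, 0, 2·x₃]].
At the point, J = [[-6.500, 5.000, 12.500], [-3.000, -3.500, -4.500], [20.000, 0.000, -3.000]] (det J = 311.750).
Solving J·Δ = −F gives Δ = (-0.912, -2.505, 1.667).
Then the next iterate is (x₁, x₂, x₃)₁ = (1.588, -1.005, 0.167).

(1.588, -1.005, 0.167)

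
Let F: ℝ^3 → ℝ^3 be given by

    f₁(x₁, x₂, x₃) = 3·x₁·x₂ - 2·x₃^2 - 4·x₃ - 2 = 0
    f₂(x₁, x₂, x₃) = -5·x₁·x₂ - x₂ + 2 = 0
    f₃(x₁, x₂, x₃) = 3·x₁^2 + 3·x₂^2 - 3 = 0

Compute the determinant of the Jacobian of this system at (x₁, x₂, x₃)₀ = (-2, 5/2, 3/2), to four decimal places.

795.0000

J = [[3·x₂, 3·x₁, -4·x₃ - 4], [-5·x₂, -5·x₁ - 1, 0], [6·x₁, 6·x₂, 0]].
At the point, J = [[7.5000, -6.0000, -10.0000], [-12.5000, 9.0000, 0.0000], [-12.0000, 15.0000, 0.0000]].
det J = 795.0000.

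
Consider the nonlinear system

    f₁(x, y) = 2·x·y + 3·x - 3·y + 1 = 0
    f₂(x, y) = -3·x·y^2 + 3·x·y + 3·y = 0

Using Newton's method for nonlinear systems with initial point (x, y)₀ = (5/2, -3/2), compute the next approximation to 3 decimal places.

(-8.467, -4.250)

At (5/2, -3/2): F = (5.500, -32.625).
Jacobian J = [[2·y + 3, 2·x - 3], [-3·y^2 + 3·y, -6·x·y + 3·x + 3]].
At the point, J = [[0.000, 2.000], [-11.250, 33.000]] (det J = 22.500).
Solving J·Δ = −F gives Δ = (-10.967, -2.750).
Then the next iterate is (x, y)₁ = (-8.467, -4.250).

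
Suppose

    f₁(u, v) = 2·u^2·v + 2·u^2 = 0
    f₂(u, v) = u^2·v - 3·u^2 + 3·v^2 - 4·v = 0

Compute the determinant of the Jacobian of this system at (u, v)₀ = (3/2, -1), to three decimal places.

J = [[4·u·v + 4·u, 2·u^2], [2·u·v - 6·u, u^2 + 6·v - 4]].
At the point, J = [[0.000, 4.500], [-12.000, -7.750]].
det J = 54.000.

54.000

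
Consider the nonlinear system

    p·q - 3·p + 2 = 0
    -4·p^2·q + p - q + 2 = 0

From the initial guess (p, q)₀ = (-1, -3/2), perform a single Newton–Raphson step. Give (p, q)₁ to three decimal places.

(1.087, -4.391)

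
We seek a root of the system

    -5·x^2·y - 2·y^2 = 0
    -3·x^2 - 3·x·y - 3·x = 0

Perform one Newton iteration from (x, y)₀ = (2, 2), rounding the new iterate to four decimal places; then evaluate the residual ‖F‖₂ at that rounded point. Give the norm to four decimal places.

At (2, 2): F = (-48.0000, -30.0000).
Jacobian J = [[-10·x·y, -5·x^2 - 4·y], [-6·x - 3·y - 3, -3·x]].
At the point, J = [[-40.0000, -28.0000], [-21.0000, -6.0000]] (det J = -348.0000).
Solving J·Δ = −F gives Δ = (-1.5862, 0.5517).
Then the next iterate is (x, y)₁ = (0.4138, 2.5517).
Re-evaluating at (0.4138, 2.5517): F = (-15.206989, -4.922772), so ‖F‖₂ = 15.9839.

15.9839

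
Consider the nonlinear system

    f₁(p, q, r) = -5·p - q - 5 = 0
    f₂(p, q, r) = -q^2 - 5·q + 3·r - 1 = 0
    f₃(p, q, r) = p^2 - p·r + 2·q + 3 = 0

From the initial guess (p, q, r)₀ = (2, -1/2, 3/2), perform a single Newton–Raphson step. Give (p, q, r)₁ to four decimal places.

(-0.8286, -0.8571, -0.8929)

At (2, -1/2, 3/2): F = (-14.5000, 5.7500, 3.0000).
Jacobian J = [[-5, -1, 0], [0, -2·q - 5, 3], [2·p - r, 2, -p]].
At the point, J = [[-5.0000, -1.0000, 0.0000], [0.0000, -4.0000, 3.0000], [2.5000, 2.0000, -2.0000]] (det J = -17.5000).
Solving J·Δ = −F gives Δ = (-2.8286, -0.3571, -2.3929).
Then the next iterate is (p, q, r)₁ = (-0.8286, -0.8571, -0.8929).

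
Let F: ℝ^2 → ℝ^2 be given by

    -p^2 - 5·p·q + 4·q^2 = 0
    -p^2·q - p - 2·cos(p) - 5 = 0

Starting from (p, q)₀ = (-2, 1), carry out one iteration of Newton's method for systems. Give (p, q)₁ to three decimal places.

At (-2, 1): F = (10.000, -6.16771).
Jacobian J = [[-2·p - 5·q, -5·p + 8·q], [-2·p·q + 2·sin(p) - 1, -p^2]].
At the point, J = [[-1.000, 18.000], [1.18141, -4.000]] (det J = -17.26529).
Solving J·Δ = −F gives Δ = (4.113, -0.327).
Then the next iterate is (p, q)₁ = (2.113, 0.673).

(2.113, 0.673)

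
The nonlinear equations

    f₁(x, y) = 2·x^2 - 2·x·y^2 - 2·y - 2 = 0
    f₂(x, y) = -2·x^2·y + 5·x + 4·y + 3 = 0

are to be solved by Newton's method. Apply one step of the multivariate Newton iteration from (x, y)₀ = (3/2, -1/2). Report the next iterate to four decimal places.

(0.3721, 2.9535)

At (3/2, -1/2): F = (2.7500, 10.7500).
Jacobian J = [[4·x - 2·y^2, -4·x·y - 2], [-4·x·y + 5, -2·x^2 + 4]].
At the point, J = [[5.5000, 1.0000], [8.0000, -0.5000]] (det J = -10.7500).
Solving J·Δ = −F gives Δ = (-1.1279, 3.4535).
Then the next iterate is (x, y)₁ = (0.3721, 2.9535).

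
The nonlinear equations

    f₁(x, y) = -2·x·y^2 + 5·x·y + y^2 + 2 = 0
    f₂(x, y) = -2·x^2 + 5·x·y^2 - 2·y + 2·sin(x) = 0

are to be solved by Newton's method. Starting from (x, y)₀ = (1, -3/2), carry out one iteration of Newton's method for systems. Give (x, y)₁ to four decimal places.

At (1, -3/2): F = (-7.7500, 13.932942).
Jacobian J = [[-2·y^2 + 5·y, -4·x·y + 5·x + 2·y], [-4·x + 5·y^2 + 2·cos(x), 10·x·y - 2]].
At the point, J = [[-12.0000, 8.0000], [8.330605, -17.0000]] (det J = 137.355163).
Solving J·Δ = −F gives Δ = (-0.1477, 0.7472).
Then the next iterate is (x, y)₁ = (0.8523, -0.7528).

(0.8523, -0.7528)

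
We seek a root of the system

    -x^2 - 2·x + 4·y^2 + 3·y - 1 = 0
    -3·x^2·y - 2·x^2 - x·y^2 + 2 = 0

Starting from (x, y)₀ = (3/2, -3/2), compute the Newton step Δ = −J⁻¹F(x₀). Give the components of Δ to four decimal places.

(-0.7212, 0.2062)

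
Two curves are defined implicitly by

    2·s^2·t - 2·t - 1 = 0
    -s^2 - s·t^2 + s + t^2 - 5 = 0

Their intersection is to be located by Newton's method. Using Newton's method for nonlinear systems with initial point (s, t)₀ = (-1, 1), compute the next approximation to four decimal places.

(-1.2500, 2.3750)

At (-1, 1): F = (-1.0000, -5.0000).
Jacobian J = [[4·s·t, 2·s^2 - 2], [-2·s - t^2 + 1, -2·s·t + 2·t]].
At the point, J = [[-4.0000, 0.0000], [2.0000, 4.0000]] (det J = -16.0000).
Solving J·Δ = −F gives Δ = (-0.2500, 1.3750).
Then the next iterate is (s, t)₁ = (-1.2500, 2.3750).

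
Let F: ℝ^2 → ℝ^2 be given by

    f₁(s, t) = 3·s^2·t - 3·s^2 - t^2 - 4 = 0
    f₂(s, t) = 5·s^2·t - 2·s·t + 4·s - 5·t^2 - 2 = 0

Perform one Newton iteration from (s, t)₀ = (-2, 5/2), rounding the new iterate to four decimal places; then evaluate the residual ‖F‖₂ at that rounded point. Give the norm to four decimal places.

At (-2, 5/2): F = (7.7500, 18.7500).
Jacobian J = [[6·s·t - 6·s, 3·s^2 - 2·t], [10·s·t - 2·t + 4, 5·s^2 - 2·s - 10·t]].
At the point, J = [[-18.0000, 7.0000], [-51.0000, -1.0000]] (det J = 375.0000).
Solving J·Δ = −F gives Δ = (0.3707, -0.1540).
Then the next iterate is (s, t)₁ = (-1.6293, 2.3460).
Re-evaluating at (-1.6293, 2.3460): F = (1.215633, 2.747570), so ‖F‖₂ = 3.0045.

3.0045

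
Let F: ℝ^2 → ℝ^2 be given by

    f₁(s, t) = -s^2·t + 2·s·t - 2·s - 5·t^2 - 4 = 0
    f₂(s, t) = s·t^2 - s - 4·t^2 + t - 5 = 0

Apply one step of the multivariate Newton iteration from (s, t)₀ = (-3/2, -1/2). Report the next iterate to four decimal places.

(-1.4628, 0.3312)

At (-3/2, -1/2): F = (0.3750, -5.3750).
Jacobian J = [[-2·s·t + 2·t - 2, -s^2 + 2·s - 10·t], [t^2 - 1, 2·s·t - 8·t + 1]].
At the point, J = [[-4.5000, -0.2500], [-0.7500, 6.5000]] (det J = -29.4375).
Solving J·Δ = −F gives Δ = (0.0372, 0.8312).
Then the next iterate is (s, t)₁ = (-1.4628, 0.3312).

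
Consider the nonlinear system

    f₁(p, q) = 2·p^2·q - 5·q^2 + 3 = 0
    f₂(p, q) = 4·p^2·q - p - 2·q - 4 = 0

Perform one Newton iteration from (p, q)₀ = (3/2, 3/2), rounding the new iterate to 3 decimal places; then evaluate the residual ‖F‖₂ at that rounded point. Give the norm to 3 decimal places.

0.756

At (3/2, 3/2): F = (-1.500, 5.000).
Jacobian J = [[4·p·q, 2·p^2 - 10·q], [8·p·q - 1, 4·p^2 - 2]].
At the point, J = [[9.000, -10.500], [17.000, 7.000]] (det J = 241.500).
Solving J·Δ = −F gives Δ = (-0.174, -0.292).
Then the next iterate is (p, q)₁ = (1.326, 1.208).
Re-evaluating at (1.326, 1.208): F = (-0.04833, 0.75399), so ‖F‖₂ = 0.756.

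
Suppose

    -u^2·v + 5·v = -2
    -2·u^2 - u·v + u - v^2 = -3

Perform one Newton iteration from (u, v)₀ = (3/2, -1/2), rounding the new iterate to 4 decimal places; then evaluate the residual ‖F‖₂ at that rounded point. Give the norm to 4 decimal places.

0.1762

At (3/2, -1/2): F = (0.6250, 0.5000).
Jacobian J = [[-2·u·v, -u^2 + 5], [-4·u - v + 1, -u - 2·v]].
At the point, J = [[1.5000, 2.7500], [-4.5000, -0.5000]] (det J = 11.6250).
Solving J·Δ = −F gives Δ = (0.1452, -0.3065).
Then the next iterate is (u, v)₁ = (1.6452, -0.8065).
Re-evaluating at (1.6452, -0.8065): F = (0.150440, -0.091755), so ‖F‖₂ = 0.1762.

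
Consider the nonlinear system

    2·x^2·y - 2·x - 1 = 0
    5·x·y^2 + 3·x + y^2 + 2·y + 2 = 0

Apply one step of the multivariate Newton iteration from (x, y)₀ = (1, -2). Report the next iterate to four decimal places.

(0.4023, -1.4885)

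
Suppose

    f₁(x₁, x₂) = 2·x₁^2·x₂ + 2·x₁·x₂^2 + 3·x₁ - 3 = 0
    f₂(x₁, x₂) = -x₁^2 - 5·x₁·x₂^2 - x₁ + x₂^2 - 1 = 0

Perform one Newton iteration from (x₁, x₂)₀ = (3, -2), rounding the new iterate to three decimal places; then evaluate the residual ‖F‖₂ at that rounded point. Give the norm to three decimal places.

At (3, -2): F = (-6.000, -69.000).
Jacobian J = [[4·x₁·x₂ + 2·x₂^2 + 3, 2·x₁^2 + 4·x₁·x₂], [-2·x₁ - 5·x₂^2 - 1, -10·x₁·x₂ + 2·x₂]].
At the point, J = [[-13.000, -6.000], [-27.000, 56.000]] (det J = -890.000).
Solving J·Δ = −F gives Δ = (-0.843, 0.826).
Then the next iterate is (x₁, x₂)₁ = (2.157, -1.174).
Re-evaluating at (2.157, -1.174): F = (-1.50754, -21.29608), so ‖F‖₂ = 21.349.

21.349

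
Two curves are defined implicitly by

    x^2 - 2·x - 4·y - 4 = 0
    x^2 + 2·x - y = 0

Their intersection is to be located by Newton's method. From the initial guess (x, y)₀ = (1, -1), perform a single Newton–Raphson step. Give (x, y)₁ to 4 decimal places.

(-0.0625, -1.2500)

At (1, -1): F = (-1.0000, 4.0000).
Jacobian J = [[2·x - 2, -4], [2·x + 2, -1]].
At the point, J = [[0.0000, -4.0000], [4.0000, -1.0000]] (det J = 16.0000).
Solving J·Δ = −F gives Δ = (-1.0625, -0.2500).
Then the next iterate is (x, y)₁ = (-0.0625, -1.2500).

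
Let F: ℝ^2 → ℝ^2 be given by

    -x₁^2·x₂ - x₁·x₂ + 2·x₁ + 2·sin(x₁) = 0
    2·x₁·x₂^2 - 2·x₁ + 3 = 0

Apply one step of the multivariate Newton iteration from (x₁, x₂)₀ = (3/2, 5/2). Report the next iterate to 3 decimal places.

At (3/2, 5/2): F = (-4.38001, 18.750).
Jacobian J = [[-2·x₁·x₂ - x₂ + 2·cos(x₁) + 2, -x₁^2 - x₁], [2·x₂^2 - 2, 4·x₁·x₂]].
At the point, J = [[-7.85853, -3.750], [10.500, 15.000]] (det J = -78.50288).
Solving J·Δ = −F gives Δ = (0.059, -1.291).
Then the next iterate is (x₁, x₂)₁ = (1.559, 1.209).

(1.559, 1.209)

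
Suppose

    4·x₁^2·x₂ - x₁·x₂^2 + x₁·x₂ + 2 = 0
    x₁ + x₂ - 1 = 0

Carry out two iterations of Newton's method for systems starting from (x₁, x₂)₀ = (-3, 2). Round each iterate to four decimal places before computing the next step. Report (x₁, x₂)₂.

At (-3, 2): F = (80.0000, -2.0000).
Jacobian J = [[8·x₁·x₂ - x₂^2 + x₂, 4·x₁^2 - 2·x₁·x₂ + x₁], [1, 1]].
At the point, J = [[-50.0000, 45.0000], [1.0000, 1.0000]] (det J = -95.0000).
Solving J·Δ = −F gives Δ = (1.7895, 0.2105).
Then the next iterate is (x₁, x₂)₁ = (-1.2105, 2.2105).
Round to (-1.2105, 2.2105) and repeat: F = (18.195342, 0.0000), J = [[-24.082292, 10.002361], [1.0000, 1.0000]].
Δ = (0.5338, -0.5338), so (x₁, x₂)₂ = (-0.6767, 1.6767).

(-0.6767, 1.6767)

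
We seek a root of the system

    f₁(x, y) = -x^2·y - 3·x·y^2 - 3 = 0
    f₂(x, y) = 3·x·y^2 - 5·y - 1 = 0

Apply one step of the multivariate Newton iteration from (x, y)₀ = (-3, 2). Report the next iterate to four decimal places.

(-0.9815, 1.4444)

At (-3, 2): F = (15.0000, -47.0000).
Jacobian J = [[-2·x·y - 3·y^2, -x^2 - 6·x·y], [3·y^2, 6·x·y - 5]].
At the point, J = [[0.0000, 27.0000], [12.0000, -41.0000]] (det J = -324.0000).
Solving J·Δ = −F gives Δ = (2.0185, -0.5556).
Then the next iterate is (x, y)₁ = (-0.9815, 1.4444).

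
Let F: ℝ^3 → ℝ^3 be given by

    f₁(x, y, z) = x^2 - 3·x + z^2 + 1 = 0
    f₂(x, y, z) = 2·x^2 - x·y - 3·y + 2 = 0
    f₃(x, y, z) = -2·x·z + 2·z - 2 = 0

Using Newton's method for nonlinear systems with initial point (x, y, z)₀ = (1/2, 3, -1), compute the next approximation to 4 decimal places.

At (1/2, 3, -1): F = (0.7500, -8.0000, -3.0000).
Jacobian J = [[2·x - 3, 0, 2·z], [4·x - y, -x - 3, 0], [-2·z, 0, -2·x + 2]].
At the point, J = [[-2.0000, 0.0000, -2.0000], [-1.0000, -3.5000, 0.0000], [2.0000, 0.0000, 1.0000]] (det J = -7.0000).
Solving J·Δ = −F gives Δ = (2.6250, -3.0357, -2.2500).
Then the next iterate is (x, y, z)₁ = (3.1250, -0.0357, -3.2500).

(3.1250, -0.0357, -3.2500)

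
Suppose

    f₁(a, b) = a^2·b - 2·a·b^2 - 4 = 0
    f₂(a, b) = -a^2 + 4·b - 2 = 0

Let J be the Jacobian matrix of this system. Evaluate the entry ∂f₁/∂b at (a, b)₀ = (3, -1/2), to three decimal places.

∂f₁/∂b = a^2 - 4·a·b.
At (3, -1/2) this is 15.000.

15.000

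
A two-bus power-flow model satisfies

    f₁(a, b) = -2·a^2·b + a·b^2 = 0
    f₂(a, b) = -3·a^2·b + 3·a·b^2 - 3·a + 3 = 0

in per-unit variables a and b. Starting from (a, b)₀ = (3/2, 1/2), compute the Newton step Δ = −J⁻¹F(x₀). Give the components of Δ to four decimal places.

(-0.5000, -0.1667)

At (3/2, 1/2): F = (-1.8750, -3.7500).
Jacobian J = [[-4·a·b + b^2, -2·a^2 + 2·a·b], [-6·a·b + 3·b^2 - 3, -3·a^2 + 6·a·b]].
At the point, J = [[-2.7500, -3.0000], [-6.7500, -2.2500]] (det J = -14.0625).
Solving J·Δ = −F gives Δ = (-0.5000, -0.1667).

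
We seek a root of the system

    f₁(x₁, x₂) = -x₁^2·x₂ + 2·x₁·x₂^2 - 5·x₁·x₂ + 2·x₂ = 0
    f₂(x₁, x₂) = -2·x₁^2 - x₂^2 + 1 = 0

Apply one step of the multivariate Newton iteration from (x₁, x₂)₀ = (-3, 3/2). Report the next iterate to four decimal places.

At (-3, 3/2): F = (-1.5000, -19.2500).
Jacobian J = [[-2·x₁·x₂ + 2·x₂^2 - 5·x₂, -x₁^2 + 4·x₁·x₂ - 5·x₁ + 2], [-4·x₁, -2·x₂]].
At the point, J = [[6.0000, -10.0000], [12.0000, -3.0000]] (det J = 102.0000).
Solving J·Δ = −F gives Δ = (1.8431, 0.9559).
Then the next iterate is (x₁, x₂)₁ = (-1.1569, 2.4559).

(-1.1569, 2.4559)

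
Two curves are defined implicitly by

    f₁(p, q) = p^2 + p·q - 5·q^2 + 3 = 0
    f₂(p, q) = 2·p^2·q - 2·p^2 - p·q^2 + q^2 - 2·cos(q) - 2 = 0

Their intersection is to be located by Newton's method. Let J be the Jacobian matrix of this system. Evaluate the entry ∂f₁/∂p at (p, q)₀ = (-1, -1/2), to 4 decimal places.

∂f₁/∂p = 2·p + q.
At (-1, -1/2) this is -2.5000.

-2.5000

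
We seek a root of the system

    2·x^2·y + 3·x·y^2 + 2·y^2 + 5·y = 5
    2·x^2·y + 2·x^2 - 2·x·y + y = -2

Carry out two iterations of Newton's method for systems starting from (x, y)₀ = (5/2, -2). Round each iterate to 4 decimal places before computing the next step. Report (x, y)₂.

(2.0574, -1.9584)

At (5/2, -2): F = (-2.0000, -2.5000).
Jacobian J = [[4·x·y + 3·y^2, 2·x^2 + 6·x·y + 4·y + 5], [4·x·y + 4·x - 2·y, 2·x^2 - 2·x + 1]].
At the point, J = [[-8.0000, -20.5000], [-6.0000, 8.5000]] (det J = -191.0000).
Solving J·Δ = −F gives Δ = (-0.3573, 0.0419).
Then the next iterate is (x, y)₁ = (2.1427, -1.9581).
Round to (2.1427, -1.9581) and repeat: F = (-0.455767, -0.364445), J = [[-5.280017, -18.823799], [-4.295483, 5.896927]].
Δ = (-0.0853, -0.0003), so (x, y)₂ = (2.0574, -1.9584).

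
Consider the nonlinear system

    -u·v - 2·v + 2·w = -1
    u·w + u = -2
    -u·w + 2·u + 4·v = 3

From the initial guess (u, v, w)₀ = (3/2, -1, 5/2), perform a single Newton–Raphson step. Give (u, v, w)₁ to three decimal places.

At (3/2, -1, 5/2): F = (9.500, 7.250, -7.750).
Jacobian J = [[-v, -u - 2, 2], [w + 1, 0, u], [-w + 2, 4, -u]].
At the point, J = [[1.000, -3.500, 2.000], [3.500, 0.000, 1.500], [-0.500, 4.000, -1.500]] (det J = 6.250).
Solving J·Δ = −F gives Δ = (-0.580, 0.560, -3.480).
Then the next iterate is (u, v, w)₁ = (0.920, -0.440, -0.980).

(0.920, -0.440, -0.980)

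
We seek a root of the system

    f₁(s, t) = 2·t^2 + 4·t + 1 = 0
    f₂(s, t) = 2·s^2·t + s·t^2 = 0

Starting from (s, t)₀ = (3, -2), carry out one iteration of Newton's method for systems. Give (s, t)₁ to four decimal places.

(1.8750, -1.7500)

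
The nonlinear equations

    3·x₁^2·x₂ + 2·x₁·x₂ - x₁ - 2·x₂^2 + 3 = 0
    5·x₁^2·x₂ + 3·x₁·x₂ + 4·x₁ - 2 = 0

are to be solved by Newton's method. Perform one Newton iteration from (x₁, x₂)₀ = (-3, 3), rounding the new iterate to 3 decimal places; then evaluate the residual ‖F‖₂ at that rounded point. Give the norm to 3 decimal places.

At (-3, 3): F = (51.000, 94.000).
Jacobian J = [[6·x₁·x₂ + 2·x₂ - 1, 3·x₁^2 + 2·x₁ - 4·x₂], [10·x₁·x₂ + 3·x₂ + 4, 5·x₁^2 + 3·x₁]].
At the point, J = [[-49.000, 9.000], [-77.000, 36.000]] (det J = -1071.000).
Solving J·Δ = −F gives Δ = (0.924, -0.634).
Then the next iterate is (x₁, x₂)₁ = (-2.076, 2.366).
Re-evaluating at (-2.076, 2.366): F = (14.64725, 25.94520), so ‖F‖₂ = 29.794.

29.794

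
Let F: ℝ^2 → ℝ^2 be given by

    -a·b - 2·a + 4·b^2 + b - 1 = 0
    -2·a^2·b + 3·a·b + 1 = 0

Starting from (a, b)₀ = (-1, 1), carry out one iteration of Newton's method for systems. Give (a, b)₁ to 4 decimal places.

At (-1, 1): F = (7.0000, -4.0000).
Jacobian J = [[-b - 2, -a + 8·b + 1], [-4·a·b + 3·b, -2·a^2 + 3·a]].
At the point, J = [[-3.0000, 10.0000], [7.0000, -5.0000]] (det J = -55.0000).
Solving J·Δ = −F gives Δ = (0.0909, -0.6727).
Then the next iterate is (a, b)₁ = (-0.9091, 0.3273).

(-0.9091, 0.3273)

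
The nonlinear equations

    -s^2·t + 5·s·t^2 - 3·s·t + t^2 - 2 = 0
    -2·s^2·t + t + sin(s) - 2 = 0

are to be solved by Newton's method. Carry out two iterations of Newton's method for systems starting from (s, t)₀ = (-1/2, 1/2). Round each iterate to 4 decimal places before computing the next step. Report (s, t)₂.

At (-1/2, 1/2): F = (-1.7500, -2.229426).
Jacobian J = [[-2·s·t + 5·t^2 - 3·t, -s^2 + 10·s·t - 3·s + 2·t], [-4·s·t + cos(s), -2·s^2 + 1]].
At the point, J = [[0.2500, -0.2500], [1.877583, 0.5000]] (det J = 0.594396).
Solving J·Δ = −F gives Δ = (2.4098, -4.5902).
Then the next iterate is (s, t)₁ = (1.9098, -4.0902).
Round to (1.9098, -4.0902) and repeat: F = (212.834711, 24.689554), J = [[111.542208, -95.671776], [30.913308, -6.294672]].
Δ = (-0.4533, 1.6961), so (s, t)₂ = (1.4565, -2.3941).

(1.4565, -2.3941)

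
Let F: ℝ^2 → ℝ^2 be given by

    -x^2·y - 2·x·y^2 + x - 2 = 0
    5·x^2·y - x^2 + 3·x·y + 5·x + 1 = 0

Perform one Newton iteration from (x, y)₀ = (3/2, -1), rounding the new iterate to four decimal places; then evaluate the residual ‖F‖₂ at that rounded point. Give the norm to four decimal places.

At (3/2, -1): F = (-1.2500, -9.5000).
Jacobian J = [[-2·x·y - 2·y^2 + 1, -x^2 - 4·x·y], [10·x·y - 2·x + 3·y + 5, 5·x^2 + 3·x]].
At the point, J = [[2.0000, 3.7500], [-16.0000, 15.7500]] (det J = 91.5000).
Solving J·Δ = −F gives Δ = (-0.1742, 0.4262).
Then the next iterate is (x, y)₁ = (1.3258, -0.5738).
Re-evaluating at (1.3258, -0.5738): F = (-0.538635, -1.453950), so ‖F‖₂ = 1.5505.

1.5505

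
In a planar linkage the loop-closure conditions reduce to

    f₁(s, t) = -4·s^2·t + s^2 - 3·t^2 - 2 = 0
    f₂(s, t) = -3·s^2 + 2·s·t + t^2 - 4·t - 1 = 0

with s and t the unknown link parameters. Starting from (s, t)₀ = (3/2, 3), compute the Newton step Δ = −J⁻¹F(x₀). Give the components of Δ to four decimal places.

At (3/2, 3): F = (-53.7500, -1.7500).
Jacobian J = [[-8·s·t + 2·s, -4·s^2 - 6·t], [-6·s + 2·t, 2·s + 2·t - 4]].
At the point, J = [[-33.0000, -27.0000], [-3.0000, 5.0000]] (det J = -246.0000).
Solving J·Δ = −F gives Δ = (-1.2846, -0.4207).

(-1.2846, -0.4207)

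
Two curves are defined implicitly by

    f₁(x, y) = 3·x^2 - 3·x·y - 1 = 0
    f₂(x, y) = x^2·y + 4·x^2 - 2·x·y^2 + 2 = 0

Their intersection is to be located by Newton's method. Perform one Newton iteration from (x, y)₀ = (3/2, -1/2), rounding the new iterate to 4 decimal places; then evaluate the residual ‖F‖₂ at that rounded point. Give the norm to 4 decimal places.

3.3660

At (3/2, -1/2): F = (8.0000, 9.1250).
Jacobian J = [[6·x - 3·y, -3·x], [2·x·y + 8·x - 2·y^2, x^2 - 4·x·y]].
At the point, J = [[10.5000, -4.5000], [10.0000, 5.2500]] (det J = 100.1250).
Solving J·Δ = −F gives Δ = (-0.8296, -0.1579).
Then the next iterate is (x, y)₁ = (0.6704, -0.6579).
Re-evaluating at (0.6704, -0.6579): F = (1.671477, 2.921719), so ‖F‖₂ = 3.3660.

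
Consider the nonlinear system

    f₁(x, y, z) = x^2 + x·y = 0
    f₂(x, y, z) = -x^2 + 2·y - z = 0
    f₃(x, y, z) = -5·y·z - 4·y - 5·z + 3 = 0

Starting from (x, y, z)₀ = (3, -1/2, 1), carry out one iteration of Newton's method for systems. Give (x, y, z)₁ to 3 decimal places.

(1.402, -0.070, 0.451)

At (3, -1/2, 1): F = (7.500, -11.000, 2.500).
Jacobian J = [[2·x + y, x, 0], [-2·x, 2, -1], [0, -5·z - 4, -5·y - 5]].
At the point, J = [[5.500, 3.000, 0.000], [-6.000, 2.000, -1.000], [0.000, -9.000, -2.500]] (det J = -122.000).
Solving J·Δ = −F gives Δ = (-1.598, 0.430, -0.549).
Then the next iterate is (x, y, z)₁ = (1.402, -0.070, 0.451).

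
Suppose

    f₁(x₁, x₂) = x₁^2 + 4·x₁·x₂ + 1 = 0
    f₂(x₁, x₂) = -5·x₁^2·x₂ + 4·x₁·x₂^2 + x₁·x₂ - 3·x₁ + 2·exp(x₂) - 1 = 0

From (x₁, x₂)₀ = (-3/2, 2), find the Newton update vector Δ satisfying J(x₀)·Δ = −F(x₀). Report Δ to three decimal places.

At (-3/2, 2): F = (-8.750, -31.22189).
Jacobian J = [[2·x₁ + 4·x₂, 4·x₁], [-10·x₁·x₂ + 4·x₂^2 + x₂ - 3, -5·x₁^2 + 8·x₁·x₂ + x₁ + 2·exp(x₂)]].
At the point, J = [[5.000, -6.000], [45.000, -21.97189]] (det J = 160.14056).
Solving J·Δ = −F gives Δ = (-0.031, -1.484).

(-0.031, -1.484)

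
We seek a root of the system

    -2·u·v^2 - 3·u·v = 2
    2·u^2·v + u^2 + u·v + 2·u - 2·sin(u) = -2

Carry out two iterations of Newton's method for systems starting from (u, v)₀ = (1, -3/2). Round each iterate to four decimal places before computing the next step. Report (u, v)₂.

(1.7898, -0.8046)

At (1, -3/2): F = (-2.0000, -1.182942).
Jacobian J = [[-2·v^2 - 3·v, -4·u·v - 3·u], [4·u·v + 2·u + v - 2·cos(u) + 2, 2·u^2 + u]].
At the point, J = [[0.0000, 3.0000], [-4.580605, 3.0000]] (det J = 13.741814).
Solving J·Δ = −F gives Δ = (0.1784, 0.6667).
Then the next iterate is (u, v)₁ = (1.1784, -0.8333).
Round to (1.1784, -0.8333) and repeat: F = (-0.690654, 0.601190), J = [[1.111122, 0.392643], [-1.169150, 3.955653]].
Δ = (0.6114, 0.0287), so (u, v)₂ = (1.7898, -0.8046).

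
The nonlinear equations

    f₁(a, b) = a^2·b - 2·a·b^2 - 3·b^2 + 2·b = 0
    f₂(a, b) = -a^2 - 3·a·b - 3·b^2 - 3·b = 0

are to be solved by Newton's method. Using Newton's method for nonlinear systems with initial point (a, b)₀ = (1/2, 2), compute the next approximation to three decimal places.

At (1/2, 2): F = (-11.500, -21.250).
Jacobian J = [[2·a·b - 2·b^2, a^2 - 4·a·b - 6·b + 2], [-2·a - 3·b, -3·a - 6·b - 3]].
At the point, J = [[-6.000, -13.750], [-7.000, -16.500]] (det J = 2.750).
Solving J·Δ = −F gives Δ = (37.250, -17.091).
Then the next iterate is (a, b)₁ = (37.750, -15.091).

(37.750, -15.091)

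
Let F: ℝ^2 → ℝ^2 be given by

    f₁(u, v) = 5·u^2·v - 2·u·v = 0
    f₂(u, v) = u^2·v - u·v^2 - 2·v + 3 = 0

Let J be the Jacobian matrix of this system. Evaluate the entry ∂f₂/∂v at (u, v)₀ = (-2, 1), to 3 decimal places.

6.000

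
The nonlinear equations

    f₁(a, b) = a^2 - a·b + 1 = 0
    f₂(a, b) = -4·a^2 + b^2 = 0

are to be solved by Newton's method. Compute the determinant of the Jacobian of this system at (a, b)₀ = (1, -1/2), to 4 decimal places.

J = [[2·a - b, -a], [-8·a, 2·b]].
At the point, J = [[2.5000, -1.0000], [-8.0000, -1.0000]].
det J = -10.5000.

-10.5000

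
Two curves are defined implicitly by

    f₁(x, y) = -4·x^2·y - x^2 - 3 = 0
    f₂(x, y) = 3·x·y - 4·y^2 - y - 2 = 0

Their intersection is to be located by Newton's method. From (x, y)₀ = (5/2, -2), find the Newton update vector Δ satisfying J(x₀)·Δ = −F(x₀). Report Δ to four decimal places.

(-0.2225, 1.3184)

At (5/2, -2): F = (40.7500, -31.0000).
Jacobian J = [[-8·x·y - 2·x, -4·x^2], [3·y, 3·x - 8·y - 1]].
At the point, J = [[35.0000, -25.0000], [-6.0000, 22.5000]] (det J = 637.5000).
Solving J·Δ = −F gives Δ = (-0.2225, 1.3184).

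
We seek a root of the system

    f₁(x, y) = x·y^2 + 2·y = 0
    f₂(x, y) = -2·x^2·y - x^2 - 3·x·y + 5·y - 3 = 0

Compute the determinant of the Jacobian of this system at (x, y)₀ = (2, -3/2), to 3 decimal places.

29.750

J = [[y^2, 2·x·y + 2], [-4·x·y - 2·x - 3·y, -2·x^2 - 3·x + 5]].
At the point, J = [[2.250, -4.000], [12.500, -9.000]].
det J = 29.750.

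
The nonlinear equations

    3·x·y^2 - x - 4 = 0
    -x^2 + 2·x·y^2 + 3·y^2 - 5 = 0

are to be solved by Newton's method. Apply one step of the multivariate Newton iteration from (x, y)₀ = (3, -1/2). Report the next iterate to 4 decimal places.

At (3, -1/2): F = (-4.7500, -11.7500).
Jacobian J = [[3·y^2 - 1, 6·x·y], [-2·x + 2·y^2, 4·x·y + 6·y]].
At the point, J = [[-0.2500, -9.0000], [-5.5000, -9.0000]] (det J = -47.2500).
Solving J·Δ = −F gives Δ = (-1.3333, -0.4907).
Then the next iterate is (x, y)₁ = (1.6667, -0.9907).

(1.6667, -0.9907)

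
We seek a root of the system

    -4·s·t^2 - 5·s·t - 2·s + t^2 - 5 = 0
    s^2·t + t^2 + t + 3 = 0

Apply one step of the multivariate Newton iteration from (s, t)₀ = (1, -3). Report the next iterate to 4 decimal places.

At (1, -3): F = (-19.0000, 6.0000).
Jacobian J = [[-4·t^2 - 5·t - 2, -8·s·t - 5·s + 2·t], [2·s·t, s^2 + 2·t + 1]].
At the point, J = [[-23.0000, 13.0000], [-6.0000, -4.0000]] (det J = 170.0000).
Solving J·Δ = −F gives Δ = (0.0118, 1.4824).
Then the next iterate is (s, t)₁ = (1.0118, -1.5176).

(1.0118, -1.5176)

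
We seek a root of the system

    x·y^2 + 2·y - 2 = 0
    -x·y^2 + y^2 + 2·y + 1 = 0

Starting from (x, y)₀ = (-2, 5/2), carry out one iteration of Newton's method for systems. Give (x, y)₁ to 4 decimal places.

At (-2, 5/2): F = (-9.5000, 24.7500).
Jacobian J = [[y^2, 2·x·y + 2], [-y^2, -2·x·y + 2·y + 2]].
At the point, J = [[6.2500, -8.0000], [-6.2500, 17.0000]] (det J = 56.2500).
Solving J·Δ = −F gives Δ = (-0.6489, -1.6944).
Then the next iterate is (x, y)₁ = (-2.6489, 0.8056).

(-2.6489, 0.8056)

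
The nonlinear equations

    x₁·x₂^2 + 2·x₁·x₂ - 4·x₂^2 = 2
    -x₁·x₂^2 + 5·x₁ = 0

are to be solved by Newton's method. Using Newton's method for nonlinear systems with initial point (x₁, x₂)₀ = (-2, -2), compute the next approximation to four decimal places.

(7.2000, -1.1000)

At (-2, -2): F = (-18.0000, -2.0000).
Jacobian J = [[x₂^2 + 2·x₂, 2·x₁·x₂ + 2·x₁ - 8·x₂], [-x₂^2 + 5, -2·x₁·x₂]].
At the point, J = [[0.0000, 20.0000], [1.0000, -8.0000]] (det J = -20.0000).
Solving J·Δ = −F gives Δ = (9.2000, 0.9000).
Then the next iterate is (x₁, x₂)₁ = (7.2000, -1.1000).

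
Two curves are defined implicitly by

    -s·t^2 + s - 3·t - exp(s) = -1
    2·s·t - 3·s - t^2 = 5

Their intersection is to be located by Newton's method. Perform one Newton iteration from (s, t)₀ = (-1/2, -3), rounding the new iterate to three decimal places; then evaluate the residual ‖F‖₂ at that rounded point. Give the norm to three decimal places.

4.941

At (-1/2, -3): F = (13.39347, -9.500).
Jacobian J = [[-t^2 - exp(s) + 1, -2·s·t - 3], [2·t - 3, 2·s - 2·t]].
At the point, J = [[-8.60653, -6.000], [-9.000, 5.000]] (det J = -97.03265).
Solving J·Δ = −F gives Δ = (0.103, 2.085).
Then the next iterate is (s, t)₁ = (-0.397, -0.915).
Re-evaluating at (-0.397, -0.915): F = (3.00804, -3.91972), so ‖F‖₂ = 4.941.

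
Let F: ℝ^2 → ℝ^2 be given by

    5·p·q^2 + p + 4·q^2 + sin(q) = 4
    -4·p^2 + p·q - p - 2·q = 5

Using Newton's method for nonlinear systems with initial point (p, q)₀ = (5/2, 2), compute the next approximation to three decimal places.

At (5/2, 2): F = (65.40930, -31.500).
Jacobian J = [[5·q^2 + 1, 10·p·q + 8·q + cos(q)], [-8·p + q - 1, p - 2]].
At the point, J = [[21.000, 65.58385], [-19.000, 0.500]] (det J = 1256.59321).
Solving J·Δ = −F gives Δ = (-1.670, -0.463).
Then the next iterate is (p, q)₁ = (0.830, 1.537).

(0.830, 1.537)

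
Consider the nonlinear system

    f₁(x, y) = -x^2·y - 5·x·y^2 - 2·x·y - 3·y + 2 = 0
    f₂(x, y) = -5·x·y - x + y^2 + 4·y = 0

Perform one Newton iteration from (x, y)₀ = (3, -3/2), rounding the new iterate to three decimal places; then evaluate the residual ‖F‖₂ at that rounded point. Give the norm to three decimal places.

At (3, -3/2): F = (-4.750, 15.750).
Jacobian J = [[-2·x·y - 5·y^2 - 2·y, -x^2 - 10·x·y - 2·x - 3], [-5·y - 1, -5·x + 2·y + 4]].
At the point, J = [[0.750, 27.000], [6.500, -14.000]] (det J = -186.000).
Solving J·Δ = −F gives Δ = (-1.929, 0.230).
Then the next iterate is (x, y)₁ = (1.071, -1.270).
Re-evaluating at (1.071, -1.270): F = (1.35000, 2.26275), so ‖F‖₂ = 2.635.

2.635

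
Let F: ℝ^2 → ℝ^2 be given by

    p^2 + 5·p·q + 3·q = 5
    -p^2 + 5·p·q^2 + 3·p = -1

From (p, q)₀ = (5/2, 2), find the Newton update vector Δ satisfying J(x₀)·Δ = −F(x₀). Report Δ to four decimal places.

(-1.7041, -0.4315)

At (5/2, 2): F = (32.2500, 52.2500).
Jacobian J = [[2·p + 5·q, 5·p + 3], [-2·p + 5·q^2 + 3, 10·p·q]].
At the point, J = [[15.0000, 15.5000], [18.0000, 50.0000]] (det J = 471.0000).
Solving J·Δ = −F gives Δ = (-1.7041, -0.4315).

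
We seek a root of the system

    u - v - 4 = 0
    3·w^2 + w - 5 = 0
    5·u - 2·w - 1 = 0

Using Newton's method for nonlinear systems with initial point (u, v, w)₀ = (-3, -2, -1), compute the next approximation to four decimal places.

At (-3, -2, -1): F = (-5.0000, -3.0000, -14.0000).
Jacobian J = [[1, -1, 0], [0, 0, 6·w + 1], [5, 0, -2]].
At the point, J = [[1.0000, -1.0000, 0.0000], [0.0000, 0.0000, -5.0000], [5.0000, 0.0000, -2.0000]] (det J = 25.0000).
Solving J·Δ = −F gives Δ = (2.5600, -2.4400, -0.6000).
Then the next iterate is (u, v, w)₁ = (-0.4400, -4.4400, -1.6000).

(-0.4400, -4.4400, -1.6000)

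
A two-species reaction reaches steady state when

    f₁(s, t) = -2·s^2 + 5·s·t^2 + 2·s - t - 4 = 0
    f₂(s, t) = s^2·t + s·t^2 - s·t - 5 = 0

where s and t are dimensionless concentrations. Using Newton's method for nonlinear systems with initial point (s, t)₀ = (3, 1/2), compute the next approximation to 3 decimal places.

(2.171, 0.892)

At (3, 1/2): F = (-12.750, -1.250).
Jacobian J = [[-4·s + 5·t^2 + 2, 10·s·t - 1], [2·s·t + t^2 - t, s^2 + 2·s·t - s]].
At the point, J = [[-8.750, 14.000], [2.750, 9.000]] (det J = -117.250).
Solving J·Δ = −F gives Δ = (-0.829, 0.392).
Then the next iterate is (s, t)₁ = (2.171, 0.892).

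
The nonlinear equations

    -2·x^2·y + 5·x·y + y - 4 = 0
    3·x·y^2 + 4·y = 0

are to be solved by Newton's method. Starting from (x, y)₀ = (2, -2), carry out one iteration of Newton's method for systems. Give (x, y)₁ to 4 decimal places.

(2.9744, -0.6154)

At (2, -2): F = (-10.0000, 16.0000).
Jacobian J = [[-4·x·y + 5·y, -2·x^2 + 5·x + 1], [3·y^2, 6·x·y + 4]].
At the point, J = [[6.0000, 3.0000], [12.0000, -20.0000]] (det J = -156.0000).
Solving J·Δ = −F gives Δ = (0.9744, 1.3846).
Then the next iterate is (x, y)₁ = (2.9744, -0.6154).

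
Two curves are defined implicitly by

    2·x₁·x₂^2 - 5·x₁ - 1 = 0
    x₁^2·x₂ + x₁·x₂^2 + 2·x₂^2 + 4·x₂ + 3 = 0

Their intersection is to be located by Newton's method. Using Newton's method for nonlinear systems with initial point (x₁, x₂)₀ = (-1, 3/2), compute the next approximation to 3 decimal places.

At (-1, 3/2): F = (-0.500, 12.750).
Jacobian J = [[2·x₂^2 - 5, 4·x₁·x₂], [2·x₁·x₂ + x₂^2, x₁^2 + 2·x₁·x₂ + 4·x₂ + 4]].
At the point, J = [[-0.500, -6.000], [-0.750, 8.000]] (det J = -8.500).
Solving J·Δ = −F gives Δ = (8.529, -0.794).
Then the next iterate is (x₁, x₂)₁ = (7.529, 0.706).

(7.529, 0.706)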